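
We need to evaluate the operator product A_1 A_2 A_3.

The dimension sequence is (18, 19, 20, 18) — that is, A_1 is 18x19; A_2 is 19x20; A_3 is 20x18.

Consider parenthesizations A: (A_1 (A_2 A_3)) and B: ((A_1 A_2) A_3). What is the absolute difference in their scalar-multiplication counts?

324

Order A = (A_1 (A_2 A_3)): (A_2 A_3): 19×20 by 20×18 → 19×18, cost 19·20·18 = 6840; (A_1 (A_2 A_3)): 18×19 by 19×18 → 18×18, cost 18·19·18 = 6156; cumulative 12996. Total 12996.
Order B = ((A_1 A_2) A_3): (A_1 A_2): 18×19 by 19×20 → 18×20, cost 18·19·20 = 6840; ((A_1 A_2) A_3): 18×20 by 20×18 → 18×18, cost 18·20·18 = 6480; cumulative 13320. Total 13320.
Difference: |12996 − 13320| = 324.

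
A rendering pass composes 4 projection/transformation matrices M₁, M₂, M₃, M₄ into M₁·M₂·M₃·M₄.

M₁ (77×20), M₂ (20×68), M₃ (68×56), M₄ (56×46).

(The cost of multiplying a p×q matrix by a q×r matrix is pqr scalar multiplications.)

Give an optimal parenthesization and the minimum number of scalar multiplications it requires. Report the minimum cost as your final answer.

198520

Adjacent pairs: M₁M₂ = 77·20·68 = 104720; M₂M₃ = 20·68·56 = 76160; M₃M₄ = 68·56·46 = 175168.
Length 3: M₁..M₃: k=1: 0+76160+77·20·56=162400; k=2: 104720+0+77·68·56=397936 → min 162400 | M₂..M₄: k=2: 0+175168+20·68·46=237728; k=3: 76160+0+20·56·46=127680 → min 127680.
Length 4: M₁..M₄: k=1: 0+127680+77·20·46=198520; k=2: 104720+175168+77·68·46=520744; k=3: 162400+0+77·56·46=360752 → min 198520.
Optimal parenthesization: (M₁·((M₂·M₃)·M₄)) with cost 198520.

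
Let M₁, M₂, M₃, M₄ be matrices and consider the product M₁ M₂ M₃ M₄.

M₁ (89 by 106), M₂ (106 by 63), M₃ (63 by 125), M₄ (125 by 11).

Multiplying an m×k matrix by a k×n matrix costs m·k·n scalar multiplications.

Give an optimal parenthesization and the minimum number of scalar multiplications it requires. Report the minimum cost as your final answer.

263857

Adjacent pairs: M₁M₂ = 89·106·63 = 594342; M₂M₃ = 106·63·125 = 834750; M₃M₄ = 63·125·11 = 86625.
Length 3: M₁..M₃: k=1: 0+834750+89·106·125=2014000; k=2: 594342+0+89·63·125=1295217 → min 1295217 | M₂..M₄: k=2: 0+86625+106·63·11=160083; k=3: 834750+0+106·125·11=980500 → min 160083.
Length 4: M₁..M₄: k=1: 0+160083+89·106·11=263857; k=2: 594342+86625+89·63·11=742644; k=3: 1295217+0+89·125·11=1417592 → min 263857.
Optimal parenthesization: (M₁ (M₂ (M₃ M₄))) with cost 263857.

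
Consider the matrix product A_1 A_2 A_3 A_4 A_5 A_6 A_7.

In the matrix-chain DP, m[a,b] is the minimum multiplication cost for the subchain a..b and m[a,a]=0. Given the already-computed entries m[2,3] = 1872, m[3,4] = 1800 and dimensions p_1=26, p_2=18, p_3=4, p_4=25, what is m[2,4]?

m[2,4] = min over k∈[2,3] of m[2,k]+m[k+1,4]+p_{1}·p_k·p_{4}.
k=2: 0 + 1800 + 26·18·25 = 13500; k=3: 1872 + 0 + 26·4·25 = 4472.
Minimum: 4472 at k=3.

4472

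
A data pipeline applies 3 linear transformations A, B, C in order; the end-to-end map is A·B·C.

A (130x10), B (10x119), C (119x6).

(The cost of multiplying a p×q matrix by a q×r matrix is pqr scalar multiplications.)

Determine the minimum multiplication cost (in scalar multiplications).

Order (A·(B·C)): (B·C): 10×119 by 119×6 → 10×6, cost 10·119·6 = 7140; (A·(B·C)): 130×10 by 10×6 → 130×6, cost 130·10·6 = 7800; cumulative 14940. Total 14940.
Order ((A·B)·C): (A·B): 130×10 by 10×119 → 130×119, cost 130·10·119 = 154700; ((A·B)·C): 130×119 by 119×6 → 130×6, cost 130·119·6 = 92820; cumulative 247520. Total 247520.
Minimum: 14940.

14940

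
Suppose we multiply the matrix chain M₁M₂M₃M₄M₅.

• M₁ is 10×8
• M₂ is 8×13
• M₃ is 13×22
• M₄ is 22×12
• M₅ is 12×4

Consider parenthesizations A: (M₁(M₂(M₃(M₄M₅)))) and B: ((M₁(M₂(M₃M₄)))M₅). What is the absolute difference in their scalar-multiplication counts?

3184

Order A = (M₁(M₂(M₃(M₄M₅)))): (M₄M₅): 22×12 by 12×4 → 22×4, cost 22·12·4 = 1056; (M₃(M₄M₅)): 13×22 by 22×4 → 13×4, cost 13·22·4 = 1144; cumulative 2200; (M₂(M₃(M₄M₅))): 8×13 by 13×4 → 8×4, cost 8·13·4 = 416; cumulative 2616; (M₁(M₂(M₃(M₄M₅)))): 10×8 by 8×4 → 10×4, cost 10·8·4 = 320; cumulative 2936. Total 2936.
Order B = ((M₁(M₂(M₃M₄)))M₅): (M₃M₄): 13×22 by 22×12 → 13×12, cost 13·22·12 = 3432; (M₂(M₃M₄)): 8×13 by 13×12 → 8×12, cost 8·13·12 = 1248; cumulative 4680; (M₁(M₂(M₃M₄))): 10×8 by 8×12 → 10×12, cost 10·8·12 = 960; cumulative 5640; ((M₁(M₂(M₃M₄)))M₅): 10×12 by 12×4 → 10×4, cost 10·12·4 = 480; cumulative 6120. Total 6120.
Difference: |2936 − 6120| = 3184.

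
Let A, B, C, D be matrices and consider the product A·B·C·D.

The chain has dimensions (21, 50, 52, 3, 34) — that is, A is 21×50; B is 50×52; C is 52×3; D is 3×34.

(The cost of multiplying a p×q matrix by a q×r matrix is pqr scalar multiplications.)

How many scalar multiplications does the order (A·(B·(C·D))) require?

(C·D): 52×3 by 3×34 → 52×34, cost 52·3·34 = 5304
(B·(C·D)): 50×52 by 52×34 → 50×34, cost 50·52·34 = 88400; cumulative 93704
(A·(B·(C·D))): 21×50 by 50×34 → 21×34, cost 21·50·34 = 35700; cumulative 129404
Total: 129404 scalar multiplications.

129404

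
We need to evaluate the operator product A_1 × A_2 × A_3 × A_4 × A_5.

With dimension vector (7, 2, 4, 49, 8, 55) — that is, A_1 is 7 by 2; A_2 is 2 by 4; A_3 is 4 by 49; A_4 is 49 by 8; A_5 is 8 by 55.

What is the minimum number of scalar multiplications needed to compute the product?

Adjacent pairs: A_1A_2 = 7·2·4 = 56; A_2A_3 = 2·4·49 = 392; A_3A_4 = 4·49·8 = 1568; A_4A_5 = 49·8·55 = 21560.
Length 3: A_1..A_3: k=1: 0+392+7·2·49=1078; k=2: 56+0+7·4·49=1428 → min 1078 | A_2..A_4: k=2: 0+1568+2·4·8=1632; k=3: 392+0+2·49·8=1176 → min 1176 | A_3..A_5: k=3: 0+21560+4·49·55=32340; k=4: 1568+0+4·8·55=3328 → min 3328.
Length 4: A_1..A_4: k=1: 0+1176+7·2·8=1288; k=2: 56+1568+7·4·8=1848; k=3: 1078+0+7·49·8=3822 → min 1288 | A_2..A_5: k=2: 0+3328+2·4·55=3768; k=3: 392+21560+2·49·55=27342; k=4: 1176+0+2·8·55=2056 → min 2056.
Length 5: A_1..A_5: k=1: 0+2056+7·2·55=2826; k=2: 56+3328+7·4·55=4924; k=3: 1078+21560+7·49·55=41503; k=4: 1288+0+7·8·55=4368 → min 2826.
Optimal order: (A_1 × (((A_2 × A_3) × A_4) × A_5)) with cost 2826.

2826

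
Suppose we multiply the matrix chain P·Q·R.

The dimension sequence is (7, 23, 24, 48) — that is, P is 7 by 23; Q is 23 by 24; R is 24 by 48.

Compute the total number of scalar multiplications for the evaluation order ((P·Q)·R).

11928

(P·Q): 7×23 by 23×24 → 7×24, cost 7·23·24 = 3864
((P·Q)·R): 7×24 by 24×48 → 7×48, cost 7·24·48 = 8064; cumulative 11928
Total: 11928 scalar multiplications.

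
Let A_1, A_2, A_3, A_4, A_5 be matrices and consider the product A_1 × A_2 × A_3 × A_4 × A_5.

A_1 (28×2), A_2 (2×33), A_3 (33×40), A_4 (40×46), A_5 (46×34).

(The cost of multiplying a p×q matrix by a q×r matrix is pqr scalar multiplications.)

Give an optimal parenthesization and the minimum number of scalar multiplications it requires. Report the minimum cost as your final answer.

11352

Adjacent pairs: A_1A_2 = 28·2·33 = 1848; A_2A_3 = 2·33·40 = 2640; A_3A_4 = 33·40·46 = 60720; A_4A_5 = 40·46·34 = 62560.
Length 3: A_1..A_3: k=1: 0+2640+28·2·40=4880; k=2: 1848+0+28·33·40=38808 → min 4880 | A_2..A_4: k=2: 0+60720+2·33·46=63756; k=3: 2640+0+2·40·46=6320 → min 6320 | A_3..A_5: k=3: 0+62560+33·40·34=107440; k=4: 60720+0+33·46·34=112332 → min 107440.
Length 4: A_1..A_4: k=1: 0+6320+28·2·46=8896; k=2: 1848+60720+28·33·46=105072; k=3: 4880+0+28·40·46=56400 → min 8896 | A_2..A_5: k=2: 0+107440+2·33·34=109684; k=3: 2640+62560+2·40·34=67920; k=4: 6320+0+2·46·34=9448 → min 9448.
Length 5: A_1..A_5: k=1: 0+9448+28·2·34=11352; k=2: 1848+107440+28·33·34=140704; k=3: 4880+62560+28·40·34=105520; k=4: 8896+0+28·46·34=52688 → min 11352.
Optimal parenthesization: (A_1 × (((A_2 × A_3) × A_4) × A_5)) with cost 11352.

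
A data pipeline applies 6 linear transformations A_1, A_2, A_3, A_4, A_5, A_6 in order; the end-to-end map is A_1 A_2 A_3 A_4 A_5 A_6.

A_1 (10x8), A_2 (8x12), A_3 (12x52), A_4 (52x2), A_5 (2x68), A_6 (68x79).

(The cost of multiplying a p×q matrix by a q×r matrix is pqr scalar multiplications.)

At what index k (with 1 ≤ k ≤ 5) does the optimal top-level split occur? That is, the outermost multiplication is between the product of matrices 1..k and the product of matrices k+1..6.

Adjacent pairs: A_1A_2 = 10·8·12 = 960; A_2A_3 = 8·12·52 = 4992; A_3A_4 = 12·52·2 = 1248; A_4A_5 = 52·2·68 = 7072; A_5A_6 = 2·68·79 = 10744.
Length 3: A_1..A_3: k=1: 0+4992+10·8·52=9152; k=2: 960+0+10·12·52=7200 → min 7200 | A_2..A_4: k=2: 0+1248+8·12·2=1440; k=3: 4992+0+8·52·2=5824 → min 1440 | A_3..A_5: k=3: 0+7072+12·52·68=49504; k=4: 1248+0+12·2·68=2880 → min 2880 | A_4..A_6: k=4: 0+10744+52·2·79=18960; k=5: 7072+0+52·68·79=286416 → min 18960.
Length 4: A_1..A_4: k=1: 0+1440+10·8·2=1600; k=2: 960+1248+10·12·2=2448; k=3: 7200+0+10·52·2=8240 → min 1600 | A_2..A_5: k=2: 0+2880+8·12·68=9408; k=3: 4992+7072+8·52·68=40352; k=4: 1440+0+8·2·68=2528 → min 2528 | A_3..A_6: k=3: 0+18960+12·52·79=68256; k=4: 1248+10744+12·2·79=13888; k=5: 2880+0+12·68·79=67344 → min 13888.
Length 5: A_1..A_5: k=1: 0+2528+10·8·68=7968; k=2: 960+2880+10·12·68=12000; k=3: 7200+7072+10·52·68=49632; k=4: 1600+0+10·2·68=2960 → min 2960 | A_2..A_6: k=2: 0+13888+8·12·79=21472; k=3: 4992+18960+8·52·79=56816; k=4: 1440+10744+8·2·79=13448; k=5: 2528+0+8·68·79=45504 → min 13448.
Top-level splits: k=1: (A_1..A_1)·(A_2..A_6) → 0+13448+10·8·79 = 19768; k=2: (A_1..A_2)·(A_3..A_6) → 960+13888+10·12·79 = 24328; k=3: (A_1..A_3)·(A_4..A_6) → 7200+18960+10·52·79 = 67240; k=4: (A_1..A_4)·(A_5..A_6) → 1600+10744+10·2·79 = 13924; k=5: (A_1..A_5)·(A_6..A_6) → 2960+0+10·68·79 = 56680.
Best split is after A_4, i.e. k = 4.

4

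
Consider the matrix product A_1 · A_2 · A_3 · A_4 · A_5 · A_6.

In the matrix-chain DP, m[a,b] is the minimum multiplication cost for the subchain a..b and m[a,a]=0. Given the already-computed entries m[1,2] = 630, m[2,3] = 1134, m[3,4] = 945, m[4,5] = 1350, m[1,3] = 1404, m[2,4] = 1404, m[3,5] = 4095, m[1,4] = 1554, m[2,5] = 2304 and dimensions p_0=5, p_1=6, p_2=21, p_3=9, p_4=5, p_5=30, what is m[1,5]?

2304

m[1,5] = min over k∈[1,4] of m[1,k]+m[k+1,5]+p_{0}·p_k·p_{5}.
k=1: 0 + 2304 + 5·6·30 = 3204; k=2: 630 + 4095 + 5·21·30 = 7875; k=3: 1404 + 1350 + 5·9·30 = 4104; k=4: 1554 + 0 + 5·5·30 = 2304.
Minimum: 2304 at k=4.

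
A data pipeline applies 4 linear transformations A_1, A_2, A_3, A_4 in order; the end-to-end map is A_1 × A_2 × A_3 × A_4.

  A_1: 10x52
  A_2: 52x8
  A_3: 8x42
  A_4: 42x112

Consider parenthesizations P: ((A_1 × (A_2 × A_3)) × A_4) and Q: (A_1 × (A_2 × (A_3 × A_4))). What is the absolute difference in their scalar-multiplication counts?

56112

Order P = ((A_1 × (A_2 × A_3)) × A_4): (A_2 × A_3): 52×8 by 8×42 → 52×42, cost 52·8·42 = 17472; (A_1 × (A_2 × A_3)): 10×52 by 52×42 → 10×42, cost 10·52·42 = 21840; cumulative 39312; ((A_1 × (A_2 × A_3)) × A_4): 10×42 by 42×112 → 10×112, cost 10·42·112 = 47040; cumulative 86352. Total 86352.
Order Q = (A_1 × (A_2 × (A_3 × A_4))): (A_3 × A_4): 8×42 by 42×112 → 8×112, cost 8·42·112 = 37632; (A_2 × (A_3 × A_4)): 52×8 by 8×112 → 52×112, cost 52·8·112 = 46592; cumulative 84224; (A_1 × (A_2 × (A_3 × A_4))): 10×52 by 52×112 → 10×112, cost 10·52·112 = 58240; cumulative 142464. Total 142464.
Difference: |86352 − 142464| = 56112.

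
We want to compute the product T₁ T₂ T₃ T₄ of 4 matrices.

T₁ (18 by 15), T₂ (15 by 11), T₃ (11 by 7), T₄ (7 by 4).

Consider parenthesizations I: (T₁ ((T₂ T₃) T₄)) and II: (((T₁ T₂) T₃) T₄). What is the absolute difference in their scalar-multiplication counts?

Order I = (T₁ ((T₂ T₃) T₄)): (T₂ T₃): 15×11 by 11×7 → 15×7, cost 15·11·7 = 1155; ((T₂ T₃) T₄): 15×7 by 7×4 → 15×4, cost 15·7·4 = 420; cumulative 1575; (T₁ ((T₂ T₃) T₄)): 18×15 by 15×4 → 18×4, cost 18·15·4 = 1080; cumulative 2655. Total 2655.
Order II = (((T₁ T₂) T₃) T₄): (T₁ T₂): 18×15 by 15×11 → 18×11, cost 18·15·11 = 2970; ((T₁ T₂) T₃): 18×11 by 11×7 → 18×7, cost 18·11·7 = 1386; cumulative 4356; (((T₁ T₂) T₃) T₄): 18×7 by 7×4 → 18×4, cost 18·7·4 = 504; cumulative 4860. Total 4860.
Difference: |2655 − 4860| = 2205.

2205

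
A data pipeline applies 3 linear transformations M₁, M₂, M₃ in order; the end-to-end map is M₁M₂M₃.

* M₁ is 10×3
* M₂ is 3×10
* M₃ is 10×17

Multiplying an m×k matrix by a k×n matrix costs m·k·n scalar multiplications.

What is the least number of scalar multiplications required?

1020

Order (M₁(M₂M₃)): (M₂M₃): 3×10 by 10×17 → 3×17, cost 3·10·17 = 510; (M₁(M₂M₃)): 10×3 by 3×17 → 10×17, cost 10·3·17 = 510; cumulative 1020. Total 1020.
Order ((M₁M₂)M₃): (M₁M₂): 10×3 by 3×10 → 10×10, cost 10·3·10 = 300; ((M₁M₂)M₃): 10×10 by 10×17 → 10×17, cost 10·10·17 = 1700; cumulative 2000. Total 2000.
Minimum: 1020.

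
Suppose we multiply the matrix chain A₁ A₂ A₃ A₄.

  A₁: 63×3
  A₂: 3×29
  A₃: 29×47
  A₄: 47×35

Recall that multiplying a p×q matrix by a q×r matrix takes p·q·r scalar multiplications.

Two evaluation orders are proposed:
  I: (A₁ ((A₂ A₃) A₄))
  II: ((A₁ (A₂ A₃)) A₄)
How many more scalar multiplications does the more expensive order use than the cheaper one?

100968

Order I = (A₁ ((A₂ A₃) A₄)): (A₂ A₃): 3×29 by 29×47 → 3×47, cost 3·29·47 = 4089; ((A₂ A₃) A₄): 3×47 by 47×35 → 3×35, cost 3·47·35 = 4935; cumulative 9024; (A₁ ((A₂ A₃) A₄)): 63×3 by 3×35 → 63×35, cost 63·3·35 = 6615; cumulative 15639. Total 15639.
Order II = ((A₁ (A₂ A₃)) A₄): (A₂ A₃): 3×29 by 29×47 → 3×47, cost 3·29·47 = 4089; (A₁ (A₂ A₃)): 63×3 by 3×47 → 63×47, cost 63·3·47 = 8883; cumulative 12972; ((A₁ (A₂ A₃)) A₄): 63×47 by 47×35 → 63×35, cost 63·47·35 = 103635; cumulative 116607. Total 116607.
Difference: |15639 − 116607| = 100968.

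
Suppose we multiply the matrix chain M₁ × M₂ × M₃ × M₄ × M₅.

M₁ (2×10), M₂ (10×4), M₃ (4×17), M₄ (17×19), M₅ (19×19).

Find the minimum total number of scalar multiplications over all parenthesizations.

1584

Adjacent pairs: M₁M₂ = 2·10·4 = 80; M₂M₃ = 10·4·17 = 680; M₃M₄ = 4·17·19 = 1292; M₄M₅ = 17·19·19 = 6137.
Length 3: M₁..M₃: k=1: 0+680+2·10·17=1020; k=2: 80+0+2·4·17=216 → min 216 | M₂..M₄: k=2: 0+1292+10·4·19=2052; k=3: 680+0+10·17·19=3910 → min 2052 | M₃..M₅: k=3: 0+6137+4·17·19=7429; k=4: 1292+0+4·19·19=2736 → min 2736.
Length 4: M₁..M₄: k=1: 0+2052+2·10·19=2432; k=2: 80+1292+2·4·19=1524; k=3: 216+0+2·17·19=862 → min 862 | M₂..M₅: k=2: 0+2736+10·4·19=3496; k=3: 680+6137+10·17·19=10047; k=4: 2052+0+10·19·19=5662 → min 3496.
Length 5: M₁..M₅: k=1: 0+3496+2·10·19=3876; k=2: 80+2736+2·4·19=2968; k=3: 216+6137+2·17·19=6999; k=4: 862+0+2·19·19=1584 → min 1584.
Optimal order: ((((M₁ × M₂) × M₃) × M₄) × M₅) with cost 1584.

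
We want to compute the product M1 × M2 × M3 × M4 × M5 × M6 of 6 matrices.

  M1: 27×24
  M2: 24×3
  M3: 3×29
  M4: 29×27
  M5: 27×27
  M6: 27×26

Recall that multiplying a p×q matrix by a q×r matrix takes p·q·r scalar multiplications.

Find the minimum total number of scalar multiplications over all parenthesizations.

Adjacent pairs: M1M2 = 27·24·3 = 1944; M2M3 = 24·3·29 = 2088; M3M4 = 3·29·27 = 2349; M4M5 = 29·27·27 = 21141; M5M6 = 27·27·26 = 18954.
Length 3: M1..M3: k=1: 0+2088+27·24·29=20880; k=2: 1944+0+27·3·29=4293 → min 4293 | M2..M4: k=2: 0+2349+24·3·27=4293; k=3: 2088+0+24·29·27=20880 → min 4293 | M3..M5: k=3: 0+21141+3·29·27=23490; k=4: 2349+0+3·27·27=4536 → min 4536 | M4..M6: k=4: 0+18954+29·27·26=39312; k=5: 21141+0+29·27·26=41499 → min 39312.
Length 4: M1..M4: k=1: 0+4293+27·24·27=21789; k=2: 1944+2349+27·3·27=6480; k=3: 4293+0+27·29·27=25434 → min 6480 | M2..M5: k=2: 0+4536+24·3·27=6480; k=3: 2088+21141+24·29·27=42021; k=4: 4293+0+24·27·27=21789 → min 6480 | M3..M6: k=3: 0+39312+3·29·26=41574; k=4: 2349+18954+3·27·26=23409; k=5: 4536+0+3·27·26=6642 → min 6642.
Length 5: M1..M5: k=1: 0+6480+27·24·27=23976; k=2: 1944+4536+27·3·27=8667; k=3: 4293+21141+27·29·27=46575; k=4: 6480+0+27·27·27=26163 → min 8667 | M2..M6: k=2: 0+6642+24·3·26=8514; k=3: 2088+39312+24·29·26=59496; k=4: 4293+18954+24·27·26=40095; k=5: 6480+0+24·27·26=23328 → min 8514.
Length 6: M1..M6: k=1: 0+8514+27·24·26=25362; k=2: 1944+6642+27·3·26=10692; k=3: 4293+39312+27·29·26=63963; k=4: 6480+18954+27·27·26=44388; k=5: 8667+0+27·27·26=27621 → min 10692.
Optimal order: ((M1 × M2) × (((M3 × M4) × M5) × M6)) with cost 10692.

10692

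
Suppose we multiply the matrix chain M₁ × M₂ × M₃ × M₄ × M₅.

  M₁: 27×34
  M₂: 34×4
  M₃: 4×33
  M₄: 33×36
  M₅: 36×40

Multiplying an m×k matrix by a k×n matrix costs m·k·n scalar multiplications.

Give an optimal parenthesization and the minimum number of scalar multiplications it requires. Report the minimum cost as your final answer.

Adjacent pairs: M₁M₂ = 27·34·4 = 3672; M₂M₃ = 34·4·33 = 4488; M₃M₄ = 4·33·36 = 4752; M₄M₅ = 33·36·40 = 47520.
Length 3: M₁..M₃: k=1: 0+4488+27·34·33=34782; k=2: 3672+0+27·4·33=7236 → min 7236 | M₂..M₄: k=2: 0+4752+34·4·36=9648; k=3: 4488+0+34·33·36=44880 → min 9648 | M₃..M₅: k=3: 0+47520+4·33·40=52800; k=4: 4752+0+4·36·40=10512 → min 10512.
Length 4: M₁..M₄: k=1: 0+9648+27·34·36=42696; k=2: 3672+4752+27·4·36=12312; k=3: 7236+0+27·33·36=39312 → min 12312 | M₂..M₅: k=2: 0+10512+34·4·40=15952; k=3: 4488+47520+34·33·40=96888; k=4: 9648+0+34·36·40=58608 → min 15952.
Length 5: M₁..M₅: k=1: 0+15952+27·34·40=52672; k=2: 3672+10512+27·4·40=18504; k=3: 7236+47520+27·33·40=90396; k=4: 12312+0+27·36·40=51192 → min 18504.
Optimal parenthesization: ((M₁ × M₂) × ((M₃ × M₄) × M₅)) with cost 18504.

18504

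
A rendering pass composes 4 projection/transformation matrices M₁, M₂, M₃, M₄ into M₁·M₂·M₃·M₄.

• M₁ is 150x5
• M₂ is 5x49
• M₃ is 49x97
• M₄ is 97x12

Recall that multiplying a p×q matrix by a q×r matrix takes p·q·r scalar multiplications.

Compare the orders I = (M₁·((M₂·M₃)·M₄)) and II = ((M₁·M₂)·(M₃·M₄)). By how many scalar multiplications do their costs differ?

Order I = (M₁·((M₂·M₃)·M₄)): (M₂·M₃): 5×49 by 49×97 → 5×97, cost 5·49·97 = 23765; ((M₂·M₃)·M₄): 5×97 by 97×12 → 5×12, cost 5·97·12 = 5820; cumulative 29585; (M₁·((M₂·M₃)·M₄)): 150×5 by 5×12 → 150×12, cost 150·5·12 = 9000; cumulative 38585. Total 38585.
Order II = ((M₁·M₂)·(M₃·M₄)): (M₁·M₂): 150×5 by 5×49 → 150×49, cost 150·5·49 = 36750; (M₃·M₄): 49×97 by 97×12 → 49×12, cost 49·97·12 = 57036; ((M₁·M₂)·(M₃·M₄)): 150×49 by 49×12 → 150×12, cost 150·49·12 = 88200; cumulative 181986. Total 181986.
Difference: |38585 − 181986| = 143401.

143401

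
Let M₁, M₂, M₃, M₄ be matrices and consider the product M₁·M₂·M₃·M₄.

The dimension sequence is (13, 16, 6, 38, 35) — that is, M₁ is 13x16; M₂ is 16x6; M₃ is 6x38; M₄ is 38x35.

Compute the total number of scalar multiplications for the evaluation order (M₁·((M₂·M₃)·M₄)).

32208

(M₂·M₃): 16×6 by 6×38 → 16×38, cost 16·6·38 = 3648
((M₂·M₃)·M₄): 16×38 by 38×35 → 16×35, cost 16·38·35 = 21280; cumulative 24928
(M₁·((M₂·M₃)·M₄)): 13×16 by 16×35 → 13×35, cost 13·16·35 = 7280; cumulative 32208
Total: 32208 scalar multiplications.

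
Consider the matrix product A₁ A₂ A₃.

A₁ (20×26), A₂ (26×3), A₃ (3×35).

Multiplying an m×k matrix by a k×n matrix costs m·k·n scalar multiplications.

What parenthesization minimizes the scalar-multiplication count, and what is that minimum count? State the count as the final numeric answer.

(A₁ (A₂ A₃)): cost 20930.
((A₁ A₂) A₃): cost 3660.
Optimal: ((A₁ A₂) A₃) with cost 3660.

3660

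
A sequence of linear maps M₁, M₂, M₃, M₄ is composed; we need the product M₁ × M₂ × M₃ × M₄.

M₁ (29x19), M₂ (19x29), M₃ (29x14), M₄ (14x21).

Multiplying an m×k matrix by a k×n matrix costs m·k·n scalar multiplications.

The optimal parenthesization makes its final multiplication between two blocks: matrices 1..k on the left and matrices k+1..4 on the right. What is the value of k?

3

Adjacent pairs: M₁M₂ = 29·19·29 = 15979; M₂M₃ = 19·29·14 = 7714; M₃M₄ = 29·14·21 = 8526.
Length 3: M₁..M₃: k=1: 0+7714+29·19·14=15428; k=2: 15979+0+29·29·14=27753 → min 15428 | M₂..M₄: k=2: 0+8526+19·29·21=20097; k=3: 7714+0+19·14·21=13300 → min 13300.
Top-level splits: k=1: (M₁..M₁)·(M₂..M₄) → 0+13300+29·19·21 = 24871; k=2: (M₁..M₂)·(M₃..M₄) → 15979+8526+29·29·21 = 42166; k=3: (M₁..M₃)·(M₄..M₄) → 15428+0+29·14·21 = 23954.
Best split is after M₃, i.e. k = 3.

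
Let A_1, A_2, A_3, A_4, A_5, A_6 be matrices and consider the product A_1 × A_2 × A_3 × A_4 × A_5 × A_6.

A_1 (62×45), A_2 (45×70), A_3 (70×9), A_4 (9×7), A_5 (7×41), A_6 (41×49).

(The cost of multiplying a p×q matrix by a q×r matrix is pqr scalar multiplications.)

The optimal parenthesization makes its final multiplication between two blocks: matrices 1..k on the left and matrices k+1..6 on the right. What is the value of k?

4

Adjacent pairs: A_1A_2 = 62·45·70 = 195300; A_2A_3 = 45·70·9 = 28350; A_3A_4 = 70·9·7 = 4410; A_4A_5 = 9·7·41 = 2583; A_5A_6 = 7·41·49 = 14063.
Length 3: A_1..A_3: k=1: 0+28350+62·45·9=53460; k=2: 195300+0+62·70·9=234360 → min 53460 | A_2..A_4: k=2: 0+4410+45·70·7=26460; k=3: 28350+0+45·9·7=31185 → min 26460 | A_3..A_5: k=3: 0+2583+70·9·41=28413; k=4: 4410+0+70·7·41=24500 → min 24500 | A_4..A_6: k=4: 0+14063+9·7·49=17150; k=5: 2583+0+9·41·49=20664 → min 17150.
Length 4: A_1..A_4: k=1: 0+26460+62·45·7=45990; k=2: 195300+4410+62·70·7=230090; k=3: 53460+0+62·9·7=57366 → min 45990 | A_2..A_5: k=2: 0+24500+45·70·41=153650; k=3: 28350+2583+45·9·41=47538; k=4: 26460+0+45·7·41=39375 → min 39375 | A_3..A_6: k=3: 0+17150+70·9·49=48020; k=4: 4410+14063+70·7·49=42483; k=5: 24500+0+70·41·49=165130 → min 42483.
Length 5: A_1..A_5: k=1: 0+39375+62·45·41=153765; k=2: 195300+24500+62·70·41=397740; k=3: 53460+2583+62·9·41=78921; k=4: 45990+0+62·7·41=63784 → min 63784 | A_2..A_6: k=2: 0+42483+45·70·49=196833; k=3: 28350+17150+45·9·49=65345; k=4: 26460+14063+45·7·49=55958; k=5: 39375+0+45·41·49=129780 → min 55958.
Top-level splits: k=1: (A_1..A_1)·(A_2..A_6) → 0+55958+62·45·49 = 192668; k=2: (A_1..A_2)·(A_3..A_6) → 195300+42483+62·70·49 = 450443; k=3: (A_1..A_3)·(A_4..A_6) → 53460+17150+62·9·49 = 97952; k=4: (A_1..A_4)·(A_5..A_6) → 45990+14063+62·7·49 = 81319; k=5: (A_1..A_5)·(A_6..A_6) → 63784+0+62·41·49 = 188342.
Best split is after A_4, i.e. k = 4.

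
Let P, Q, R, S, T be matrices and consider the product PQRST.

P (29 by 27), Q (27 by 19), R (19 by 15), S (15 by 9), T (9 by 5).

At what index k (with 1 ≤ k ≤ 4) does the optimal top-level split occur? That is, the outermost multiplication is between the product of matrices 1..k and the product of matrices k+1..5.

1

Adjacent pairs: PQ = 29·27·19 = 14877; QR = 27·19·15 = 7695; RS = 19·15·9 = 2565; ST = 15·9·5 = 675.
Length 3: P..R: k=1: 0+7695+29·27·15=19440; k=2: 14877+0+29·19·15=23142 → min 19440 | Q..S: k=2: 0+2565+27·19·9=7182; k=3: 7695+0+27·15·9=11340 → min 7182 | R..T: k=3: 0+675+19·15·5=2100; k=4: 2565+0+19·9·5=3420 → min 2100.
Length 4: P..S: k=1: 0+7182+29·27·9=14229; k=2: 14877+2565+29·19·9=22401; k=3: 19440+0+29·15·9=23355 → min 14229 | Q..T: k=2: 0+2100+27·19·5=4665; k=3: 7695+675+27·15·5=10395; k=4: 7182+0+27·9·5=8397 → min 4665.
Top-level splits: k=1: (P..P)·(Q..T) → 0+4665+29·27·5 = 8580; k=2: (P..Q)·(R..T) → 14877+2100+29·19·5 = 19732; k=3: (P..R)·(S..T) → 19440+675+29·15·5 = 22290; k=4: (P..S)·(T..T) → 14229+0+29·9·5 = 15534.
Best split is after P, i.e. k = 1.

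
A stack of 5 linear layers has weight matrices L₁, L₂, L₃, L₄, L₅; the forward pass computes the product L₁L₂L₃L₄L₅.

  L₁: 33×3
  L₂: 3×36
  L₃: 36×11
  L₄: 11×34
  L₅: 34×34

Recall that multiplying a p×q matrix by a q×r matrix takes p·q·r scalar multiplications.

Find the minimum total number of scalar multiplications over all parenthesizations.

9144

Adjacent pairs: L₁L₂ = 33·3·36 = 3564; L₂L₃ = 3·36·11 = 1188; L₃L₄ = 36·11·34 = 13464; L₄L₅ = 11·34·34 = 12716.
Length 3: L₁..L₃: k=1: 0+1188+33·3·11=2277; k=2: 3564+0+33·36·11=16632 → min 2277 | L₂..L₄: k=2: 0+13464+3·36·34=17136; k=3: 1188+0+3·11·34=2310 → min 2310 | L₃..L₅: k=3: 0+12716+36·11·34=26180; k=4: 13464+0+36·34·34=55080 → min 26180.
Length 4: L₁..L₄: k=1: 0+2310+33·3·34=5676; k=2: 3564+13464+33·36·34=57420; k=3: 2277+0+33·11·34=14619 → min 5676 | L₂..L₅: k=2: 0+26180+3·36·34=29852; k=3: 1188+12716+3·11·34=15026; k=4: 2310+0+3·34·34=5778 → min 5778.
Length 5: L₁..L₅: k=1: 0+5778+33·3·34=9144; k=2: 3564+26180+33·36·34=70136; k=3: 2277+12716+33·11·34=27335; k=4: 5676+0+33·34·34=43824 → min 9144.
Optimal order: (L₁(((L₂L₃)L₄)L₅)) with cost 9144.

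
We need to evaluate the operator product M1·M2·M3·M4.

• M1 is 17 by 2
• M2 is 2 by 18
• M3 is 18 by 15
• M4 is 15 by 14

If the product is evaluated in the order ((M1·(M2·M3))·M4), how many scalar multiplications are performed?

(M2·M3): 2×18 by 18×15 → 2×15, cost 2·18·15 = 540
(M1·(M2·M3)): 17×2 by 2×15 → 17×15, cost 17·2·15 = 510; cumulative 1050
((M1·(M2·M3))·M4): 17×15 by 15×14 → 17×14, cost 17·15·14 = 3570; cumulative 4620
Total: 4620 scalar multiplications.

4620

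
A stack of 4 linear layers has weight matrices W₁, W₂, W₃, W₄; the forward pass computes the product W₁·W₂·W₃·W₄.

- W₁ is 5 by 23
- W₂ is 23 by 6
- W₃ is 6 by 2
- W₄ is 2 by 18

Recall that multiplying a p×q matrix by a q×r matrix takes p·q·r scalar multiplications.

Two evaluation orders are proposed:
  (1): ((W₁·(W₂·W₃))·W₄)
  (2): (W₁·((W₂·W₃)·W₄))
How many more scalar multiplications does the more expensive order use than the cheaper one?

Order (1) = ((W₁·(W₂·W₃))·W₄): (W₂·W₃): 23×6 by 6×2 → 23×2, cost 23·6·2 = 276; (W₁·(W₂·W₃)): 5×23 by 23×2 → 5×2, cost 5·23·2 = 230; cumulative 506; ((W₁·(W₂·W₃))·W₄): 5×2 by 2×18 → 5×18, cost 5·2·18 = 180; cumulative 686. Total 686.
Order (2) = (W₁·((W₂·W₃)·W₄)): (W₂·W₃): 23×6 by 6×2 → 23×2, cost 23·6·2 = 276; ((W₂·W₃)·W₄): 23×2 by 2×18 → 23×18, cost 23·2·18 = 828; cumulative 1104; (W₁·((W₂·W₃)·W₄)): 5×23 by 23×18 → 5×18, cost 5·23·18 = 2070; cumulative 3174. Total 3174.
Difference: |686 − 3174| = 2488.

2488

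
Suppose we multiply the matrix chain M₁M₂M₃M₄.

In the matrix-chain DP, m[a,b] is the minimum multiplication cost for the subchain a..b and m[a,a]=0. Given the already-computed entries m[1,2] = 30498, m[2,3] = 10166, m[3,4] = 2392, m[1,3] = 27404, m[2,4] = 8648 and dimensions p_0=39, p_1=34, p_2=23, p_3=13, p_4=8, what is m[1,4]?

m[1,4] = min over k∈[1,3] of m[1,k]+m[k+1,4]+p_{0}·p_k·p_{4}.
k=1: 0 + 8648 + 39·34·8 = 19256; k=2: 30498 + 2392 + 39·23·8 = 40066; k=3: 27404 + 0 + 39·13·8 = 31460.
Minimum: 19256 at k=1.

19256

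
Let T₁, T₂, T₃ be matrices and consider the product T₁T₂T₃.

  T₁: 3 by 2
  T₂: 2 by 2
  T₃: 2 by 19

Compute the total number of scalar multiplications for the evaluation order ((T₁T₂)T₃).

(T₁T₂): 3×2 by 2×2 → 3×2, cost 3·2·2 = 12
((T₁T₂)T₃): 3×2 by 2×19 → 3×19, cost 3·2·19 = 114; cumulative 126
Total: 126 scalar multiplications.

126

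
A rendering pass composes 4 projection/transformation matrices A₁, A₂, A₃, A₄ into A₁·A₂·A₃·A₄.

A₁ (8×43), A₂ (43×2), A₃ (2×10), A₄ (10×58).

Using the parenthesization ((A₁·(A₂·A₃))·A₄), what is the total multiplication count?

(A₂·A₃): 43×2 by 2×10 → 43×10, cost 43·2·10 = 860
(A₁·(A₂·A₃)): 8×43 by 43×10 → 8×10, cost 8·43·10 = 3440; cumulative 4300
((A₁·(A₂·A₃))·A₄): 8×10 by 10×58 → 8×58, cost 8·10·58 = 4640; cumulative 8940
Total: 8940 scalar multiplications.

8940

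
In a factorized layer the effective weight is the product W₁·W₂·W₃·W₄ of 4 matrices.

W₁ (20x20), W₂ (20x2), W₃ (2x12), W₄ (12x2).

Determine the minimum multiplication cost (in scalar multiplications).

Adjacent pairs: W₁W₂ = 20·20·2 = 800; W₂W₃ = 20·2·12 = 480; W₃W₄ = 2·12·2 = 48.
Length 3: W₁..W₃: k=1: 0+480+20·20·12=5280; k=2: 800+0+20·2·12=1280 → min 1280 | W₂..W₄: k=2: 0+48+20·2·2=128; k=3: 480+0+20·12·2=960 → min 128.
Length 4: W₁..W₄: k=1: 0+128+20·20·2=928; k=2: 800+48+20·2·2=928; k=3: 1280+0+20·12·2=1760 → min 928.
Optimal order: (W₁·(W₂·(W₃·W₄))) with cost 928.

928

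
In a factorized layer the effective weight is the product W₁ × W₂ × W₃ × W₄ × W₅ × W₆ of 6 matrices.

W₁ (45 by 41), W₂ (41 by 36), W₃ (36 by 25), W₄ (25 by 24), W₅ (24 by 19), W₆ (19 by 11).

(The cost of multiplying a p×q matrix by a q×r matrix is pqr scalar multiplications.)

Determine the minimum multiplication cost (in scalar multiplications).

Adjacent pairs: W₁W₂ = 45·41·36 = 66420; W₂W₃ = 41·36·25 = 36900; W₃W₄ = 36·25·24 = 21600; W₄W₅ = 25·24·19 = 11400; W₅W₆ = 24·19·11 = 5016.
Length 3: W₁..W₃: k=1: 0+36900+45·41·25=83025; k=2: 66420+0+45·36·25=106920 → min 83025 | W₂..W₄: k=2: 0+21600+41·36·24=57024; k=3: 36900+0+41·25·24=61500 → min 57024 | W₃..W₅: k=3: 0+11400+36·25·19=28500; k=4: 21600+0+36·24·19=38016 → min 28500 | W₄..W₆: k=4: 0+5016+25·24·11=11616; k=5: 11400+0+25·19·11=16625 → min 11616.
Length 4: W₁..W₄: k=1: 0+57024+45·41·24=101304; k=2: 66420+21600+45·36·24=126900; k=3: 83025+0+45·25·24=110025 → min 101304 | W₂..W₅: k=2: 0+28500+41·36·19=56544; k=3: 36900+11400+41·25·19=67775; k=4: 57024+0+41·24·19=75720 → min 56544 | W₃..W₆: k=3: 0+11616+36·25·11=21516; k=4: 21600+5016+36·24·11=36120; k=5: 28500+0+36·19·11=36024 → min 21516.
Length 5: W₁..W₅: k=1: 0+56544+45·41·19=91599; k=2: 66420+28500+45·36·19=125700; k=3: 83025+11400+45·25·19=115800; k=4: 101304+0+45·24·19=121824 → min 91599 | W₂..W₆: k=2: 0+21516+41·36·11=37752; k=3: 36900+11616+41·25·11=59791; k=4: 57024+5016+41·24·11=72864; k=5: 56544+0+41·19·11=65113 → min 37752.
Length 6: W₁..W₆: k=1: 0+37752+45·41·11=58047; k=2: 66420+21516+45·36·11=105756; k=3: 83025+11616+45·25·11=107016; k=4: 101304+5016+45·24·11=118200; k=5: 91599+0+45·19·11=101004 → min 58047.
Optimal order: (W₁ × (W₂ × (W₃ × (W₄ × (W₅ × W₆))))) with cost 58047.

58047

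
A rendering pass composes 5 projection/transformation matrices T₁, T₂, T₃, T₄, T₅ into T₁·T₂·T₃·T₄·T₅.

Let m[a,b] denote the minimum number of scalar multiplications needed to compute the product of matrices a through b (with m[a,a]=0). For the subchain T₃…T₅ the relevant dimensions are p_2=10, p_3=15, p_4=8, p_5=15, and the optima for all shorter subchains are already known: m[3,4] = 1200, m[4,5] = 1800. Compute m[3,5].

2400

m[3,5] = min over k∈[3,4] of m[3,k]+m[k+1,5]+p_{2}·p_k·p_{5}.
k=3: 0 + 1800 + 10·15·15 = 4050; k=4: 1200 + 0 + 10·8·15 = 2400.
Minimum: 2400 at k=4.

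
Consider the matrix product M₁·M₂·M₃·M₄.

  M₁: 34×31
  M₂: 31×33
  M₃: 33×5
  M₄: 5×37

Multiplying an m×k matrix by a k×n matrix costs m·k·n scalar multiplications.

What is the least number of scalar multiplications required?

Adjacent pairs: M₁M₂ = 34·31·33 = 34782; M₂M₃ = 31·33·5 = 5115; M₃M₄ = 33·5·37 = 6105.
Length 3: M₁..M₃: k=1: 0+5115+34·31·5=10385; k=2: 34782+0+34·33·5=40392 → min 10385 | M₂..M₄: k=2: 0+6105+31·33·37=43956; k=3: 5115+0+31·5·37=10850 → min 10850.
Length 4: M₁..M₄: k=1: 0+10850+34·31·37=49848; k=2: 34782+6105+34·33·37=82401; k=3: 10385+0+34·5·37=16675 → min 16675.
Optimal order: ((M₁·(M₂·M₃))·M₄) with cost 16675.

16675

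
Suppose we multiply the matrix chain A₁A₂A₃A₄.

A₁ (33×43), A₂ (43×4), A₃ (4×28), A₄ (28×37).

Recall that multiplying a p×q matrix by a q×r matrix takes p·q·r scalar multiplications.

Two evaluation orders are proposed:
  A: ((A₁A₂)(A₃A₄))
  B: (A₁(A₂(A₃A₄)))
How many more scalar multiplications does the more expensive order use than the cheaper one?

48307

Order A = ((A₁A₂)(A₃A₄)): (A₁A₂): 33×43 by 43×4 → 33×4, cost 33·43·4 = 5676; (A₃A₄): 4×28 by 28×37 → 4×37, cost 4·28·37 = 4144; ((A₁A₂)(A₃A₄)): 33×4 by 4×37 → 33×37, cost 33·4·37 = 4884; cumulative 14704. Total 14704.
Order B = (A₁(A₂(A₃A₄))): (A₃A₄): 4×28 by 28×37 → 4×37, cost 4·28·37 = 4144; (A₂(A₃A₄)): 43×4 by 4×37 → 43×37, cost 43·4·37 = 6364; cumulative 10508; (A₁(A₂(A₃A₄))): 33×43 by 43×37 → 33×37, cost 33·43·37 = 52503; cumulative 63011. Total 63011.
Difference: |14704 − 63011| = 48307.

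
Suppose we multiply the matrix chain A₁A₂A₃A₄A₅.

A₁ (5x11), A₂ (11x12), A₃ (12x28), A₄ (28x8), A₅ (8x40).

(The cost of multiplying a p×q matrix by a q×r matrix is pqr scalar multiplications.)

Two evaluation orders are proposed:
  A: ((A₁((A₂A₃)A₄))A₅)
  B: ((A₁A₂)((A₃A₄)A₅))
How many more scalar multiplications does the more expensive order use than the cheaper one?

1388

Order A = ((A₁((A₂A₃)A₄))A₅): (A₂A₃): 11×12 by 12×28 → 11×28, cost 11·12·28 = 3696; ((A₂A₃)A₄): 11×28 by 28×8 → 11×8, cost 11·28·8 = 2464; cumulative 6160; (A₁((A₂A₃)A₄)): 5×11 by 11×8 → 5×8, cost 5·11·8 = 440; cumulative 6600; ((A₁((A₂A₃)A₄))A₅): 5×8 by 8×40 → 5×40, cost 5·8·40 = 1600; cumulative 8200. Total 8200.
Order B = ((A₁A₂)((A₃A₄)A₅)): (A₁A₂): 5×11 by 11×12 → 5×12, cost 5·11·12 = 660; (A₃A₄): 12×28 by 28×8 → 12×8, cost 12·28·8 = 2688; ((A₃A₄)A₅): 12×8 by 8×40 → 12×40, cost 12·8·40 = 3840; cumulative 6528; ((A₁A₂)((A₃A₄)A₅)): 5×12 by 12×40 → 5×40, cost 5·12·40 = 2400; cumulative 9588. Total 9588.
Difference: |8200 − 9588| = 1388.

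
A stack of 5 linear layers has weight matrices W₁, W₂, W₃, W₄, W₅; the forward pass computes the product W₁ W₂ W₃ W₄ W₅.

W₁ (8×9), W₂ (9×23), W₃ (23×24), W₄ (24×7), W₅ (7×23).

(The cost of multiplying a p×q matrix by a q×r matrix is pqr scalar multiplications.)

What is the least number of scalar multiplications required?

Adjacent pairs: W₁W₂ = 8·9·23 = 1656; W₂W₃ = 9·23·24 = 4968; W₃W₄ = 23·24·7 = 3864; W₄W₅ = 24·7·23 = 3864.
Length 3: W₁..W₃: k=1: 0+4968+8·9·24=6696; k=2: 1656+0+8·23·24=6072 → min 6072 | W₂..W₄: k=2: 0+3864+9·23·7=5313; k=3: 4968+0+9·24·7=6480 → min 5313 | W₃..W₅: k=3: 0+3864+23·24·23=16560; k=4: 3864+0+23·7·23=7567 → min 7567.
Length 4: W₁..W₄: k=1: 0+5313+8·9·7=5817; k=2: 1656+3864+8·23·7=6808; k=3: 6072+0+8·24·7=7416 → min 5817 | W₂..W₅: k=2: 0+7567+9·23·23=12328; k=3: 4968+3864+9·24·23=13800; k=4: 5313+0+9·7·23=6762 → min 6762.
Length 5: W₁..W₅: k=1: 0+6762+8·9·23=8418; k=2: 1656+7567+8·23·23=13455; k=3: 6072+3864+8·24·23=14352; k=4: 5817+0+8·7·23=7105 → min 7105.
Optimal order: ((W₁ (W₂ (W₃ W₄))) W₅) with cost 7105.

7105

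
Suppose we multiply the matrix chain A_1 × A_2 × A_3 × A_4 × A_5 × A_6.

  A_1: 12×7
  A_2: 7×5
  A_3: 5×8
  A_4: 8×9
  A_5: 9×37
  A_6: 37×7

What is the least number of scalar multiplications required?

3839

Adjacent pairs: A_1A_2 = 12·7·5 = 420; A_2A_3 = 7·5·8 = 280; A_3A_4 = 5·8·9 = 360; A_4A_5 = 8·9·37 = 2664; A_5A_6 = 9·37·7 = 2331.
Length 3: A_1..A_3: k=1: 0+280+12·7·8=952; k=2: 420+0+12·5·8=900 → min 900 | A_2..A_4: k=2: 0+360+7·5·9=675; k=3: 280+0+7·8·9=784 → min 675 | A_3..A_5: k=3: 0+2664+5·8·37=4144; k=4: 360+0+5·9·37=2025 → min 2025 | A_4..A_6: k=4: 0+2331+8·9·7=2835; k=5: 2664+0+8·37·7=4736 → min 2835.
Length 4: A_1..A_4: k=1: 0+675+12·7·9=1431; k=2: 420+360+12·5·9=1320; k=3: 900+0+12·8·9=1764 → min 1320 | A_2..A_5: k=2: 0+2025+7·5·37=3320; k=3: 280+2664+7·8·37=5016; k=4: 675+0+7·9·37=3006 → min 3006 | A_3..A_6: k=3: 0+2835+5·8·7=3115; k=4: 360+2331+5·9·7=3006; k=5: 2025+0+5·37·7=3320 → min 3006.
Length 5: A_1..A_5: k=1: 0+3006+12·7·37=6114; k=2: 420+2025+12·5·37=4665; k=3: 900+2664+12·8·37=7116; k=4: 1320+0+12·9·37=5316 → min 4665 | A_2..A_6: k=2: 0+3006+7·5·7=3251; k=3: 280+2835+7·8·7=3507; k=4: 675+2331+7·9·7=3447; k=5: 3006+0+7·37·7=4819 → min 3251.
Length 6: A_1..A_6: k=1: 0+3251+12·7·7=3839; k=2: 420+3006+12·5·7=3846; k=3: 900+2835+12·8·7=4407; k=4: 1320+2331+12·9·7=4407; k=5: 4665+0+12·37·7=7773 → min 3839.
Optimal order: (A_1 × (A_2 × ((A_3 × A_4) × (A_5 × A_6)))) with cost 3839.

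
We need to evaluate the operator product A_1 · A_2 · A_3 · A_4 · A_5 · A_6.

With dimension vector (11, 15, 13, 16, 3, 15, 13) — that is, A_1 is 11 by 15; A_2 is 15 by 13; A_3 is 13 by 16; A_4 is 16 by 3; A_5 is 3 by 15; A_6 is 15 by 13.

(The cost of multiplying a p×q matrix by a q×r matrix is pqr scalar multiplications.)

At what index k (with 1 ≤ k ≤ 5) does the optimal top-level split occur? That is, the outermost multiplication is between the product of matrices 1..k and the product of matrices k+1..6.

4

Adjacent pairs: A_1A_2 = 11·15·13 = 2145; A_2A_3 = 15·13·16 = 3120; A_3A_4 = 13·16·3 = 624; A_4A_5 = 16·3·15 = 720; A_5A_6 = 3·15·13 = 585.
Length 3: A_1..A_3: k=1: 0+3120+11·15·16=5760; k=2: 2145+0+11·13·16=4433 → min 4433 | A_2..A_4: k=2: 0+624+15·13·3=1209; k=3: 3120+0+15·16·3=3840 → min 1209 | A_3..A_5: k=3: 0+720+13·16·15=3840; k=4: 624+0+13·3·15=1209 → min 1209 | A_4..A_6: k=4: 0+585+16·3·13=1209; k=5: 720+0+16·15·13=3840 → min 1209.
Length 4: A_1..A_4: k=1: 0+1209+11·15·3=1704; k=2: 2145+624+11·13·3=3198; k=3: 4433+0+11·16·3=4961 → min 1704 | A_2..A_5: k=2: 0+1209+15·13·15=4134; k=3: 3120+720+15·16·15=7440; k=4: 1209+0+15·3·15=1884 → min 1884 | A_3..A_6: k=3: 0+1209+13·16·13=3913; k=4: 624+585+13·3·13=1716; k=5: 1209+0+13·15·13=3744 → min 1716.
Length 5: A_1..A_5: k=1: 0+1884+11·15·15=4359; k=2: 2145+1209+11·13·15=5499; k=3: 4433+720+11·16·15=7793; k=4: 1704+0+11·3·15=2199 → min 2199 | A_2..A_6: k=2: 0+1716+15·13·13=4251; k=3: 3120+1209+15·16·13=7449; k=4: 1209+585+15·3·13=2379; k=5: 1884+0+15·15·13=4809 → min 2379.
Top-level splits: k=1: (A_1..A_1)·(A_2..A_6) → 0+2379+11·15·13 = 4524; k=2: (A_1..A_2)·(A_3..A_6) → 2145+1716+11·13·13 = 5720; k=3: (A_1..A_3)·(A_4..A_6) → 4433+1209+11·16·13 = 7930; k=4: (A_1..A_4)·(A_5..A_6) → 1704+585+11·3·13 = 2718; k=5: (A_1..A_5)·(A_6..A_6) → 2199+0+11·15·13 = 4344.
Best split is after A_4, i.e. k = 4.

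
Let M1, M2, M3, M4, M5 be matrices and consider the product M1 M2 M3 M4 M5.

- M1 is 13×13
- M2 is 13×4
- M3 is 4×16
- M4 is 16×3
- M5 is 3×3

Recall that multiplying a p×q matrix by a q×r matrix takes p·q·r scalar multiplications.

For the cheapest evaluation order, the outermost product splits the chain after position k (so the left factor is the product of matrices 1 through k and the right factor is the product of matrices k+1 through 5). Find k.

Adjacent pairs: M1M2 = 13·13·4 = 676; M2M3 = 13·4·16 = 832; M3M4 = 4·16·3 = 192; M4M5 = 16·3·3 = 144.
Length 3: M1..M3: k=1: 0+832+13·13·16=3536; k=2: 676+0+13·4·16=1508 → min 1508 | M2..M4: k=2: 0+192+13·4·3=348; k=3: 832+0+13·16·3=1456 → min 348 | M3..M5: k=3: 0+144+4·16·3=336; k=4: 192+0+4·3·3=228 → min 228.
Length 4: M1..M4: k=1: 0+348+13·13·3=855; k=2: 676+192+13·4·3=1024; k=3: 1508+0+13·16·3=2132 → min 855 | M2..M5: k=2: 0+228+13·4·3=384; k=3: 832+144+13·16·3=1600; k=4: 348+0+13·3·3=465 → min 384.
Top-level splits: k=1: (M1..M1)·(M2..M5) → 0+384+13·13·3 = 891; k=2: (M1..M2)·(M3..M5) → 676+228+13·4·3 = 1060; k=3: (M1..M3)·(M4..M5) → 1508+144+13·16·3 = 2276; k=4: (M1..M4)·(M5..M5) → 855+0+13·3·3 = 972.
Best split is after M1, i.e. k = 1.

1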